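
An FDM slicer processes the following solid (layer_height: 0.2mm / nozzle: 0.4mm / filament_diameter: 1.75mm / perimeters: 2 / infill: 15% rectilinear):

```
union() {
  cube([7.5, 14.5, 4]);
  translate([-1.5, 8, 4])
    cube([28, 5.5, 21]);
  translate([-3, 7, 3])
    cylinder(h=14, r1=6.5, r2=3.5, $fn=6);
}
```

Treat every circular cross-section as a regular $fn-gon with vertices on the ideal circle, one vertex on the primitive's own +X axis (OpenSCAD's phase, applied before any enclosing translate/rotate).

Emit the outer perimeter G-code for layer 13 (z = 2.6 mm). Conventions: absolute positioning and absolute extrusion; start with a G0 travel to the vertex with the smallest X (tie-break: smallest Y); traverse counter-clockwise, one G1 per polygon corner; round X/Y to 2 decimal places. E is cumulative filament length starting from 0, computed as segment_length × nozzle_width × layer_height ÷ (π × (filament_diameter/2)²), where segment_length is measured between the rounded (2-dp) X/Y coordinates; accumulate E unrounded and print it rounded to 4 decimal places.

G0 X0.00 Y0.00 Z2.60
G1 X7.50 Y0.00 E0.2495
G1 X7.50 Y14.50 E0.7317
G1 X0.00 Y14.50 E0.9812
G1 X0.00 Y0.00 E1.4634

At z = 2.6 mm: the cube is present — its section is the full 7.5×14.5 rectangle; the cube at (-1.5, 8) does not reach this height (z outside [4, 25]); the cone at (-3, 7) is absent (z outside [3, 17]); Merging all regions: only the 7.5×14.5 cube is present, so the union is just that shape — 1 connected region. The outline is a single polygon with 4 vertices. Extrusion per mm of travel: 0.4 × 0.2 / (π × 0.875²) = 0.033260. Accumulating E over each segment gives final E = 1.4634.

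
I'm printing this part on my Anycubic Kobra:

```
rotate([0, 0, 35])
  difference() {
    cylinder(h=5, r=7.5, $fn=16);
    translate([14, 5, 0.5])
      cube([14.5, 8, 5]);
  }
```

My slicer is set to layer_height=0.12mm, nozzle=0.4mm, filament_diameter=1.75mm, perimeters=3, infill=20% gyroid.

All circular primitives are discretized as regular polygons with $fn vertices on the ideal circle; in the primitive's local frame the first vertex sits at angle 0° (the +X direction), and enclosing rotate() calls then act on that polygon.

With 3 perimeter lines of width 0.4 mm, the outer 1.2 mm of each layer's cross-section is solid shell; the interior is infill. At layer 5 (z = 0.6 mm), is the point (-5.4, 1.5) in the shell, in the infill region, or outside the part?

At z = 0.6 mm: the r=7.5 cylinder gives a regular 16-gon of circumradius 7.5 (constant along its height); the 14.5×8 cube at (14, 5) contributes its full rectangle; After the difference (first − rest): starting from the r=7.5 cylinder, the 14.5×8 cube at (14, 5) misses the remaining region (no effect) — 1 connected region; (rotated 35° about Z; rotation is an isometry so areas/perimeters/island counts are preserved). Overall, the cross-section is a single solid region. Undo the 35° rotation: the query point maps to (-3.563, 4.326) in the un-rotated model frame. The nearest boundary edge runs (-5.30, 5.30)→(-2.87, 6.93); distance from the point to it = 1.78 mm. The point is inside the cross-section and 1.78 mm from the nearest boundary — more than the 1.2 mm shell width (3 × 0.4), so it's in the infill interior.

infill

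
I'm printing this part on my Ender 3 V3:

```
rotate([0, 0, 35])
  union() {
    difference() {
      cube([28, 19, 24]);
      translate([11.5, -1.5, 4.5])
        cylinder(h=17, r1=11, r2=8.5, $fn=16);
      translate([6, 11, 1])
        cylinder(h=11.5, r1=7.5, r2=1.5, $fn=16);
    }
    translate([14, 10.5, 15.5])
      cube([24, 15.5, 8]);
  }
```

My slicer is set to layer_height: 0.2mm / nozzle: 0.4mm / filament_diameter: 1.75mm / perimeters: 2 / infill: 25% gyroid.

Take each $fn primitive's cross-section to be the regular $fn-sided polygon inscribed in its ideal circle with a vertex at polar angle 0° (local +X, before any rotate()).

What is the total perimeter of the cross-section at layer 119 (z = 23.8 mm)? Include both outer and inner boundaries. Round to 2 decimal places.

94.00 mm

At z = 23.8 mm: the cube (footprint 28×19) is included at this height (perimeter 94.00 mm); the cone at (11.5, -1.5) is absent (z outside [4.5, 21.5]); the cone at (6, 11) is absent (z outside [1, 12.5]); After the difference (first − rest): none of the subtracted shapes is present at this height, so the 28×19 cube is unchanged — boundary = 94.00 mm; the cube at (14, 10.5) is absent (z outside [15.5, 23.5]); Merging all regions: only that combined region is present, so the union is just that shape — boundary = 94.00 mm; (rotated 35° about Z; rotation is an isometry so areas/perimeters/island counts are preserved). Overall, the cross-section is a single solid region. Total boundary length (outer) = 94.00 mm.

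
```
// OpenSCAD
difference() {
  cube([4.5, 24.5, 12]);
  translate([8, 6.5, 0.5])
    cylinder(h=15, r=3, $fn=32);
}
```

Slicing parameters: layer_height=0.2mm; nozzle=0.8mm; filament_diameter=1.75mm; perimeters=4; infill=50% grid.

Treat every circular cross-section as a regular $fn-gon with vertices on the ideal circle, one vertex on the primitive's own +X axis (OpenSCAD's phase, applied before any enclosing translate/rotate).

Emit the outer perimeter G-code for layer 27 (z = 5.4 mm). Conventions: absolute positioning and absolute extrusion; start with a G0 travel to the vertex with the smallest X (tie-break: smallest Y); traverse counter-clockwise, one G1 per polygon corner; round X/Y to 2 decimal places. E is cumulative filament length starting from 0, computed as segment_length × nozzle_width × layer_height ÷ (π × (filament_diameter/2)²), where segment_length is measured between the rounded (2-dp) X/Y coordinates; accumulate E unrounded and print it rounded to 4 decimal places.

G0 X0.00 Y0.00 Z5.40
G1 X4.50 Y0.00 E0.2993
G1 X4.50 Y24.50 E1.9291
G1 X0.00 Y24.50 E2.2284
G1 X0.00 Y0.00 E3.8582

At z = 5.4 mm: the cube (footprint 4.5×24.5) is included at this height; the cylinder at (8, 6.5): section is a regular 32-gon, circumradius r=3; After the difference (first − rest): starting from the 4.5×24.5 cube, the r=3 cylinder at (8, 6.5) misses the remaining region (no effect) — 1 connected region. The outline is a single polygon with 4 vertices. Extrusion per mm of travel: 0.8 × 0.2 / (π × 0.875²) = 0.066520. Accumulating E over each segment gives final E = 3.8582.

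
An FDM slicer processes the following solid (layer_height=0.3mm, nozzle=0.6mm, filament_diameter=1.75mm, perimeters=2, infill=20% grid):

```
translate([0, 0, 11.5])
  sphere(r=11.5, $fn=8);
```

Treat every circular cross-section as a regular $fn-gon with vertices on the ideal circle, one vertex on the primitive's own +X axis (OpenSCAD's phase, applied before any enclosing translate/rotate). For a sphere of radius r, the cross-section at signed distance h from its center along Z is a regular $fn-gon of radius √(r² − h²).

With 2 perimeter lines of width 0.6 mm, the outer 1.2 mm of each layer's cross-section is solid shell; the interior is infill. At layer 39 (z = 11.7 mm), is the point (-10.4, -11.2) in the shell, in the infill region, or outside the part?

outside

At z = 11.7 mm: the r=11.5 sphere contributes a regular 8-gon of circumradius √(11.5²−0.2²) = 11.498. Overall, the cross-section is a single solid region. The nearest boundary edge runs (-11.50, 0.00)→(-8.13, -8.13); distance from the point to it = 3.82 mm. The point is not inside any of the regions above, so it lies outside the cross-section (3.82 mm from the nearest boundary).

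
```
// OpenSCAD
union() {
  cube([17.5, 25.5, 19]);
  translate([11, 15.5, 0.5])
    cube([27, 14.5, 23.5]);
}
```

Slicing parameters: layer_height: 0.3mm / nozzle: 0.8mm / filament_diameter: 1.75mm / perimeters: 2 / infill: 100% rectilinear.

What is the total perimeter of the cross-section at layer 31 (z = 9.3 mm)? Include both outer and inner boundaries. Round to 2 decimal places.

136.00 mm

At z = 9.3 mm: the cube (footprint 17.5×25.5) is included at this height (perimeter 86.00 mm); the cube at (11, 15.5) is present — its section is the full 27×14.5 rectangle (perimeter 83.00 mm); Taking the union: the regions partially overlap (shared area 65.00 mm²), so the edge portions inside another operand are dropped and the merged outline is re-measured after clipping — boundary = 136.00 mm. Overall, the cross-section is a single solid region. Total boundary length (outer) = 136.00 mm.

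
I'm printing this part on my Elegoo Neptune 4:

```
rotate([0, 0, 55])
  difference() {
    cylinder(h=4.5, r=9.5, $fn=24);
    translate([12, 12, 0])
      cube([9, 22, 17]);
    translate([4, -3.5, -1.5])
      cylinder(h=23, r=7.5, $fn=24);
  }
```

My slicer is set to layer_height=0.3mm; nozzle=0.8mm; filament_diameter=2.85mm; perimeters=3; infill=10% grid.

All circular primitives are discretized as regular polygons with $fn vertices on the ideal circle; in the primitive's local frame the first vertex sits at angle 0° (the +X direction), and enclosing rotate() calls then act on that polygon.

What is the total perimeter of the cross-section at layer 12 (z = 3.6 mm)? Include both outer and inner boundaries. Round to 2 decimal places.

At z = 3.6 mm: the r=9.5 cylinder gives a regular 24-gon of circumradius 9.5 (constant along its height) (perimeter = 2·24·9.500·sin(180°/24) = 59.52 mm); the cube at (12, 12) (footprint 9×22) is included at this height (perimeter 62.00 mm); the r=7.5 cylinder at (4, -3.5) contributes a regular 24-gon of circumradius 7.5 (perimeter = 2·24·7.500·sin(180°/24) = 46.99 mm); Taking the first minus the rest: starting from the r=9.5 cylinder, the 9×22 cube at (12, 12) misses the remaining region (no effect); the r=7.5 cylinder at (4, -3.5) partially overlaps it — only the 132.50 mm² overlap (of its 174.70 mm²) is removed, clipping the outline — boundary = 66.78 mm; (whole slice rotated 55° about Z — lengths, areas and connectivity unchanged). Overall, the cross-section is a single solid region. Total boundary length (outer) = 66.78 mm.

66.78 mm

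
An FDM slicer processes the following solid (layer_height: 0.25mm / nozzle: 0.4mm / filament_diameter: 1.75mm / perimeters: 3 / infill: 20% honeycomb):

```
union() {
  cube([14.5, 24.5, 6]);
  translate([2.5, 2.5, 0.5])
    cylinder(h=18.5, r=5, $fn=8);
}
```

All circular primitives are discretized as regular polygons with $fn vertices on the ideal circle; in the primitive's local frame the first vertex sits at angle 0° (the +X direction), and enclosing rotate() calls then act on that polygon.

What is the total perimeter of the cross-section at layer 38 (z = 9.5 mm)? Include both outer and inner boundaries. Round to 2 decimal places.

30.61 mm

At z = 9.5 mm: the cube is not intersected at this z (z outside [0, 6]); the r=5 cylinder at (2.5, 2.5) contributes a regular 8-gon of circumradius 5 (perimeter = 2·8·5.000·sin(180°/8) = 30.61 mm); Taking the union: only the r=5 cylinder at (2.5, 2.5) is present, so the union is just that shape — boundary = 30.61 mm. Overall, the cross-section is a single solid region. Total boundary length (outer) = 30.61 mm.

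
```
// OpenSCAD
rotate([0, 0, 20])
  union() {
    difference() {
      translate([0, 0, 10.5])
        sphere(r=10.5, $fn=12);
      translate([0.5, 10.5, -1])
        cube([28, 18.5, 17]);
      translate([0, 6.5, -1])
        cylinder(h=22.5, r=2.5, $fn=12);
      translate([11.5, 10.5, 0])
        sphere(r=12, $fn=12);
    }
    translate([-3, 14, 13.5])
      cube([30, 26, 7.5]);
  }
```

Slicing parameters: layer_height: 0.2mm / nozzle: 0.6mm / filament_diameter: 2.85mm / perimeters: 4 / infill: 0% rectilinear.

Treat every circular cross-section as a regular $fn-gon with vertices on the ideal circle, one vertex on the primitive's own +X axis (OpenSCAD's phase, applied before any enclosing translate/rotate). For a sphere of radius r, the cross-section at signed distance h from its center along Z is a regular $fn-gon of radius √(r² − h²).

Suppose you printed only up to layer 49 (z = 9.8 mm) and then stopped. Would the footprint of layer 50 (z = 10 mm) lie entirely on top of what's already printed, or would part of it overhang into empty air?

part overhangs

Compare the two slices. At z = 9.8: the r=10.5 sphere contributes a regular 12-gon of circumradius √(10.5²−0.7²) = 10.477 (area = (12/2)·10.477²·sin(360°/12) = 329.28 mm²); the cube at (0.5, 10.5) (footprint 28×18.5) is included at this height (area 518.00 mm²); the r=2.5 cylinder at (0, 6.5) gives a regular 12-gon of circumradius 2.5 (constant along its height) (area = (12/2)·2.500²·sin(360°/12) = 18.75 mm²); the r=12 sphere at (11.5, 10.5) contributes a regular 12-gon of circumradius √(12²−9.8²) = 6.925 (area = (12/2)·6.925²·sin(360°/12) = 143.88 mm²); After the difference (first − rest): starting from the r=10.5 sphere (329.28 mm²), the 28×18.5 cube at (0.5, 10.5) misses the remaining region (no effect); the r=2.5 cylinder at (0, 6.5) lies wholly inside it (removes its full 18.75 mm² and its 15.53 mm outline becomes a hole wall); the r=12 sphere at (11.5, 10.5) partially overlaps it — only the 6.61 mm² overlap (of its 143.88 mm²) is removed, clipping the outline — area = 303.92 mm²; the cube at (-3, 14) does not reach this height (z outside [13.5, 21]); Merging all regions: only the result so far is present, so the union is just that shape — area = 303.92 mm²; (rotated 20° about Z; rotation is an isometry so areas/perimeters/island counts are preserved). At z = 10: the r=10.5 sphere contributes a regular 12-gon of circumradius √(10.5²−0.5²) = 10.488 (area = (12/2)·10.488²·sin(360°/12) = 330.00 mm²); the cube at (0.5, 10.5) is present — its section is the full 28×18.5 rectangle (area 518.00 mm²); the r=2.5 cylinder at (0, 6.5) gives a regular 12-gon of circumradius 2.5 (constant along its height) (area = (12/2)·2.500²·sin(360°/12) = 18.75 mm²); the sphere at (11.5, 10.5): section is a regular 12-gon, circumradius = √(r²−h²) = √(12²−10²) = 6.633 (area = (12/2)·6.633²·sin(360°/12) = 132.00 mm²); After the difference (first − rest): starting from the r=10.5 sphere (330.00 mm²), the 28×18.5 cube at (0.5, 10.5) misses the remaining region (no effect); the r=2.5 cylinder at (0, 6.5) lies wholly inside it (removes its full 18.75 mm² and its 15.53 mm outline becomes a hole wall); the r=12 sphere at (11.5, 10.5) partially overlaps it — only the 4.75 mm² overlap (of its 132.00 mm²) is removed, clipping the outline — area = 306.50 mm²; the cube at (-3, 14) does not reach this height (z outside [13.5, 21]); Combining (union): only the result so far is present, so the union is just that shape — area = 306.50 mm²; (whole slice rotated 20° about Z — lengths, areas and connectivity unchanged). Checking containment: at z = 10 the cross-section extends beyond the z = 9.8 cross-section by about 2.58 mm².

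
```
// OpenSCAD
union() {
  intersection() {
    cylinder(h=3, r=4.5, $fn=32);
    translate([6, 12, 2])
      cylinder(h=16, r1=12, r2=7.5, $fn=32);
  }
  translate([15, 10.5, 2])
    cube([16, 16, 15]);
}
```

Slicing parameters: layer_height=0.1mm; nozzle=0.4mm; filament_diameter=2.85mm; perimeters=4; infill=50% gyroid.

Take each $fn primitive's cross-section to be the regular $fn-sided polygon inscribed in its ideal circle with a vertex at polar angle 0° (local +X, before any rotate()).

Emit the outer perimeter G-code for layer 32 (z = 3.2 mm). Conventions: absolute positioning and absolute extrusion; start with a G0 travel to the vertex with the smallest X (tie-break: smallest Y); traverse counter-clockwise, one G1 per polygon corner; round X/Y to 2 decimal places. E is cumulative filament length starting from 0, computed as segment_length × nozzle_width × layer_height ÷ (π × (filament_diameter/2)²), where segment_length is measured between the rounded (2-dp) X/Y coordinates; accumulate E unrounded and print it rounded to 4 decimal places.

G0 X15.00 Y10.50 Z3.20
G1 X31.00 Y10.50 E0.1003
G1 X31.00 Y26.50 E0.2006
G1 X15.00 Y26.50 E0.3010
G1 X15.00 Y10.50 E0.4013

At z = 3.2 mm: the cylinder is not intersected at this z (z outside [0, 3]); the cone at (6, 12): at t=0.075 of its height the radius interpolates to r₁+(r₂−r₁)t = 11.662, giving a regular 32-gon of that circumradius; Keeping only the common overlap: at least one operand is absent at this height, so nothing remains; the cube at (15, 10.5) (footprint 16×16) is included at this height; Combining (union): only the 16×16 cube at (15, 10.5) is present, so the union is just that shape — 1 connected region. The outline is a single polygon with 4 vertices. Extrusion per mm of travel: 0.4 × 0.1 / (π × 1.425²) = 0.006270. Accumulating E over each segment gives final E = 0.4013.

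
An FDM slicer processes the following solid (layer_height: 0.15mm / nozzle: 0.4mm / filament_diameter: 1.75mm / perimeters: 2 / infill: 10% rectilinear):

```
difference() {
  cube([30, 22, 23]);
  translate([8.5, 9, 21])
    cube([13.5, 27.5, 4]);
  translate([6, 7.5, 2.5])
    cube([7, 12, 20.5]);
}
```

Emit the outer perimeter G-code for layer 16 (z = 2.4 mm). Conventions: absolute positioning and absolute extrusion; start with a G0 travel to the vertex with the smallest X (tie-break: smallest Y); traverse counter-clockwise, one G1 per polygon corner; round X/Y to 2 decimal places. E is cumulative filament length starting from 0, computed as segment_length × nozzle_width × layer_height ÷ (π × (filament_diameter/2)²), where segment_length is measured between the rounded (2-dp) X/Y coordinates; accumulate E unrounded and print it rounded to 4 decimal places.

At z = 2.4 mm: the 30×22 cube contributes its full rectangle; the cube at (8.5, 9) is absent (z outside [21, 25]); the cube at (6, 7.5) does not reach this height (z outside [2.5, 23]); After the difference (first − rest): none of the subtracted shapes is present at this height, so the 30×22 cube is unchanged — 1 connected region. The outline is a single polygon with 4 vertices. Extrusion per mm of travel: 0.4 × 0.15 / (π × 0.875²) = 0.024945. Accumulating E over each segment gives final E = 2.5943.

G0 X0.00 Y0.00 Z2.40
G1 X30.00 Y0.00 E0.7484
G1 X30.00 Y22.00 E1.2971
G1 X0.00 Y22.00 E2.0455
G1 X0.00 Y0.00 E2.5943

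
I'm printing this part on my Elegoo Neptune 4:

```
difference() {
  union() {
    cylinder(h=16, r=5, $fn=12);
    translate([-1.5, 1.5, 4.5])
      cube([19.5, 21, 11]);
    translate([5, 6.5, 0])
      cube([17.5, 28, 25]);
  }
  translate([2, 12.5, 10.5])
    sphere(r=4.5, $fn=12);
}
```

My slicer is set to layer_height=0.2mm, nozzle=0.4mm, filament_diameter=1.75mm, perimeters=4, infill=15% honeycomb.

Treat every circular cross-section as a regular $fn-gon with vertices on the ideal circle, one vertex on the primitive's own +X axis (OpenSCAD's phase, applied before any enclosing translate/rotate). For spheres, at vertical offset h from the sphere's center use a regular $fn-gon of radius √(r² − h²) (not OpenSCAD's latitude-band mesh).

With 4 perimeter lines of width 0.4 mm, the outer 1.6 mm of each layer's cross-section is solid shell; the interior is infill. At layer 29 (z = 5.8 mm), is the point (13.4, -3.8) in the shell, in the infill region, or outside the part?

outside

At z = 5.8 mm: the cylinder: section is a regular 12-gon, circumradius r=5; the cube at (-1.5, 1.5) is present — its section is the full 19.5×21 rectangle; the cube at (5, 6.5) (footprint 17.5×28) is included at this height; Taking the union: the regions partially overlap (shared area 224.50 mm²), so overlapping operands fuse into one piece — 1 connected region; the sphere at (2, 12.5) is absent (|z−center|=4.700 > r=4.5); Subtracting the remaining from the first: none of the subtracted shapes is present at this height, so the result so far is unchanged — 1 connected region. Overall, the cross-section is a single solid region. The nearest boundary edge runs (18.00, 1.50)→(4.60, 1.50); distance from the point to it = 5.30 mm. The point is not inside any of the regions above, so it lies outside the cross-section (5.30 mm from the nearest boundary).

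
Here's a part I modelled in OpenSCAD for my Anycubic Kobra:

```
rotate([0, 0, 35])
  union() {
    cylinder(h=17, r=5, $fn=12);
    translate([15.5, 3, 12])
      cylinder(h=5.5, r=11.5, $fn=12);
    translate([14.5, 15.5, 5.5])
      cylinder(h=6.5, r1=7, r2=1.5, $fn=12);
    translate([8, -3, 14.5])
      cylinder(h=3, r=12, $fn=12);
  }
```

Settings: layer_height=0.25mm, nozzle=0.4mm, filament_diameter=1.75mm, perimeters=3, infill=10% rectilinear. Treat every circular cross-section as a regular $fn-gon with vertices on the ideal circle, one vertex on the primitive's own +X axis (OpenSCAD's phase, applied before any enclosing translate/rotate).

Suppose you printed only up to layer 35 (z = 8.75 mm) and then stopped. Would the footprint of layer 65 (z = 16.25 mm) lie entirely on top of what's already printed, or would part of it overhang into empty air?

part overhangs

Compare the two slices. At z = 8.75: the cylinder: section is a regular 12-gon, circumradius r=5 (area = (12/2)·5.000²·sin(360°/12) = 75.00 mm²); the cylinder at (15.5, 3) is absent (z outside [12, 17.5]); the cone at (14.5, 15.5): at t=0.500 of its height the radius interpolates to r₁+(r₂−r₁)t = 4.250, giving a regular 12-gon of that circumradius (area = (12/2)·4.250²·sin(360°/12) = 54.19 mm²); the cylinder at (8, -3) is absent (z outside [14.5, 17.5]); Taking the union: the 2 present regions are separate (no shared area or edge), so areas and boundary lengths simply add and each stays a separate island — area = 129.19 mm²; (rotated 35° about Z; rotation is an isometry so areas/perimeters/island counts are preserved). At z = 16.25: the r=5 cylinder contributes a regular 12-gon of circumradius 5 (area = (12/2)·5.000²·sin(360°/12) = 75.00 mm²); the cylinder at (15.5, 3): section is a regular 12-gon, circumradius r=11.5 (area = (12/2)·11.500²·sin(360°/12) = 396.75 mm²); the cone at (14.5, 15.5) is not intersected at this z (z outside [5.5, 12]); the cylinder at (8, -3): section is a regular 12-gon, circumradius r=12 (area = (12/2)·12.000²·sin(360°/12) = 432.00 mm²); Taking the union: the regions partially overlap — summed areas 903.75 mm² minus the doubly-counted overlap 264.38 mm² gives 639.37 mm² — area = 639.37 mm²; (rotated 35° about Z; rotation is an isometry so areas/perimeters/island counts are preserved). Checking containment: at z = 16.25 the cross-section extends beyond the z = 8.75 cross-section by about 549.72 mm².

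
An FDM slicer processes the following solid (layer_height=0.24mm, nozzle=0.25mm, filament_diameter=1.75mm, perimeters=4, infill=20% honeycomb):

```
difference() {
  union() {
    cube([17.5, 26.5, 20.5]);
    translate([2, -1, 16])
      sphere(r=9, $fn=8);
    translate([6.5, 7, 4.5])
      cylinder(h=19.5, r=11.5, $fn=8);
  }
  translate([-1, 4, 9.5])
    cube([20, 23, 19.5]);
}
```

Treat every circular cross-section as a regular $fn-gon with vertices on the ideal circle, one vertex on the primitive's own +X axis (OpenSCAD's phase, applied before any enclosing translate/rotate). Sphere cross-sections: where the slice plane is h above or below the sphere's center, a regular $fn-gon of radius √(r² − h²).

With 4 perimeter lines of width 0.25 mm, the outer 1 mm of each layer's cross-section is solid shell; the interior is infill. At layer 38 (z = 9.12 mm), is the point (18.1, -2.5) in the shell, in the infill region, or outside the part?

At z = 9.12 mm: the cube (footprint 17.5×26.5) is included at this height; the r=9 sphere at (2, -1) contributes a regular 8-gon of circumradius √(9²−6.88²) = 5.802; the cylinder at (6.5, 7): section is a regular 8-gon, circumradius r=11.5; Combining (union): the regions partially overlap (shared area 336.47 mm²), so overlapping operands fuse into one piece — 1 connected region; the cube at (-1, 4) is not intersected at this z (z outside [9.5, 29]); After the difference (first − rest): none of the subtracted shapes is present at this height, so the result so far is unchanged — 1 connected region. Overall, the cross-section is a single solid region. The nearest boundary edge runs (17.50, 5.79)→(17.50, 0.00); distance from the point to it = 2.57 mm. The point is not inside any of the regions above, so it lies outside the cross-section (2.57 mm from the nearest boundary).

outside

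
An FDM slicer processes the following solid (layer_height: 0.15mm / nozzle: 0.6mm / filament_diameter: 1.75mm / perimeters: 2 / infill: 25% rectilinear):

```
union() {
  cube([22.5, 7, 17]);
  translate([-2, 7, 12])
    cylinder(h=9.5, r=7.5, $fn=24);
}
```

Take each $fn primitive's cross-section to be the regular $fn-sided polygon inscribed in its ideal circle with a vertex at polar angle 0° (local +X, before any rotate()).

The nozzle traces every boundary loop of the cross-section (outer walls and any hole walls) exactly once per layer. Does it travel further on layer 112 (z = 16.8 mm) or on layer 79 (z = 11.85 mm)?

Layer 112 (z = 16.8): the 22.5×7 cube contributes its full rectangle (perimeter 59.00 mm); the cylinder at (-2, 7): section is a regular 24-gon, circumradius r=7.5 (perimeter = 2·24·7.500·sin(180°/24) = 46.99 mm); Taking the union: the regions partially overlap (shared area 28.88 mm²), so the edge portions inside another operand are dropped and the merged outline is re-measured after clipping — boundary = 83.81 mm. So its perimeter = 83.81 mm. Layer 79 (z = 11.85): the cube is present — its section is the full 22.5×7 rectangle (perimeter 59.00 mm); the cylinder at (-2, 7) does not reach this height (z outside [12, 21.5]); Merging all regions: only the 22.5×7 cube is present, so the union is just that shape — boundary = 59.00 mm. So its perimeter = 59.00 mm. Layer 112 is larger (83.81 vs 59.00 mm).

layer 112 (z = 16.8 mm)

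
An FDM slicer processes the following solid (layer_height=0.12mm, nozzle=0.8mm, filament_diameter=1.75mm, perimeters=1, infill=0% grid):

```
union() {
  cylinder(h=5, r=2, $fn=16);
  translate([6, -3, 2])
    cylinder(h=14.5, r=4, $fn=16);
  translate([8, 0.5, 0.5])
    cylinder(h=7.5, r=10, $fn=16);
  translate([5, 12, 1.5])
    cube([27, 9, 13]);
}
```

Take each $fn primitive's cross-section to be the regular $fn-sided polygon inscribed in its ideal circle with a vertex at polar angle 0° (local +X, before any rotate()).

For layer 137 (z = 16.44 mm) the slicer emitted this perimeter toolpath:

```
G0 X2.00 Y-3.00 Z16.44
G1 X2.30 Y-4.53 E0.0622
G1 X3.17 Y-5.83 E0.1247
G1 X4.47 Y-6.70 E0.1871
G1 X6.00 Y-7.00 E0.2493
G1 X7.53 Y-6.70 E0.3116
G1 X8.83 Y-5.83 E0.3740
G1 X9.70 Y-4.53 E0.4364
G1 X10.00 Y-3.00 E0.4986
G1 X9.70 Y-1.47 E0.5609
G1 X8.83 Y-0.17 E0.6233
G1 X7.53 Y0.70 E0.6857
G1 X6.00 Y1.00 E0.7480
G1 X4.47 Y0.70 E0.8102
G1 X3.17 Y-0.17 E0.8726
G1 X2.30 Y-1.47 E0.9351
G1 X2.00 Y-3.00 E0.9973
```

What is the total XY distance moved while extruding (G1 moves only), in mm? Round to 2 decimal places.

24.99 mm

Sum the Euclidean lengths of each G1 segment: total = 24.99 mm.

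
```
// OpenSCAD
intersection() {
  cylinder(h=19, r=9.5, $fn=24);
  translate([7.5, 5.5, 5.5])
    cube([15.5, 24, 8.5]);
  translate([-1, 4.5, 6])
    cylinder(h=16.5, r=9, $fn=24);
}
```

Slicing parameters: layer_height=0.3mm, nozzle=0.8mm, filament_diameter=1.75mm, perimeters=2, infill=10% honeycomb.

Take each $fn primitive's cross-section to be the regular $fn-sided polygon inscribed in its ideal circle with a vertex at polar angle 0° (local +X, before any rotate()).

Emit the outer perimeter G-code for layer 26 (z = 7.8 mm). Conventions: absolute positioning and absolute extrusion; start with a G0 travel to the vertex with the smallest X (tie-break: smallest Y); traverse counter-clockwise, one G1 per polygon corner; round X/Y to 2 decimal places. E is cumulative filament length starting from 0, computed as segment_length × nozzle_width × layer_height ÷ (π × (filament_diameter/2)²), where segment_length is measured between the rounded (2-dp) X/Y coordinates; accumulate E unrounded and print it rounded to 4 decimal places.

G0 X7.50 Y5.50 Z7.80
G1 X7.65 Y5.50 E0.0150
G1 X7.50 Y5.70 E0.0399
G1 X7.50 Y5.50 E0.0599

At z = 7.8 mm: the r=9.5 cylinder contributes a regular 24-gon of circumradius 9.5; the 15.5×24 cube at (7.5, 5.5) contributes its full rectangle; the cylinder at (-1, 4.5): section is a regular 24-gon, circumradius r=9; Keeping only the common overlap: the 15.5×24 cube at (7.5, 5.5) partially overlaps the r=9.5 cylinder; clipping to the common part keeps 0.02 mm²; the running intersection lies inside the r=9 cylinder at (-1, 4.5), so it is kept whole — 1 connected region. The outline is a single polygon with 3 vertices. Extrusion per mm of travel: 0.8 × 0.3 / (π × 0.875²) = 0.099780. Accumulating E over each segment gives final E = 0.0599.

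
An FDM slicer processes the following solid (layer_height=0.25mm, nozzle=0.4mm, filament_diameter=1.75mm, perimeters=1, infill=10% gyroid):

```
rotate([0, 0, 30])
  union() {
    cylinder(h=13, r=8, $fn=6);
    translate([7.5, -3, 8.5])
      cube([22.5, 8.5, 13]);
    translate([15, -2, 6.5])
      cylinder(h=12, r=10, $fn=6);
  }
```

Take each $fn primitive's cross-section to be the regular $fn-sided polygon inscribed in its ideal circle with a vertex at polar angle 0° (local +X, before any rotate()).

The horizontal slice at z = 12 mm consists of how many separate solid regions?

At z = 12 mm: the r=8 cylinder contributes a regular 6-gon of circumradius 8; the 22.5×8.5 cube at (7.5, -3) contributes its full rectangle; the r=10 cylinder at (15, -2) contributes a regular 6-gon of circumradius 10; Combining (union): the regions partially overlap (shared area 135.96 mm²), so overlapping operands fuse into one piece — 1 connected region; (rotated 30° about Z; rotation is an isometry so areas/perimeters/island counts are preserved). The result has 1 disconnected region.

1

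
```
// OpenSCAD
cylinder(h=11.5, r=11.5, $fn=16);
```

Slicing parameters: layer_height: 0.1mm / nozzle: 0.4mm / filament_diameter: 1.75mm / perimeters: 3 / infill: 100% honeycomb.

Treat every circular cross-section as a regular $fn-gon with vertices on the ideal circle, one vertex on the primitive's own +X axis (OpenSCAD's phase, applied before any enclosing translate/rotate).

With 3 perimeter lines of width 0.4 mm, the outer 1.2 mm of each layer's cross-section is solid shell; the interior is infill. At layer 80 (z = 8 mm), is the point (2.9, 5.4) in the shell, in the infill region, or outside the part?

infill

At z = 8 mm: the r=11.5 cylinder gives a regular 16-gon of circumradius 11.5 (constant along its height). Overall, the cross-section is a single solid region. The nearest boundary edge runs (8.13, 8.13)→(4.40, 10.62); distance from the point to it = 5.18 mm. The point is inside the cross-section and 5.18 mm from the nearest boundary — more than the 1.2 mm shell width (3 × 0.4), so it's in the infill interior.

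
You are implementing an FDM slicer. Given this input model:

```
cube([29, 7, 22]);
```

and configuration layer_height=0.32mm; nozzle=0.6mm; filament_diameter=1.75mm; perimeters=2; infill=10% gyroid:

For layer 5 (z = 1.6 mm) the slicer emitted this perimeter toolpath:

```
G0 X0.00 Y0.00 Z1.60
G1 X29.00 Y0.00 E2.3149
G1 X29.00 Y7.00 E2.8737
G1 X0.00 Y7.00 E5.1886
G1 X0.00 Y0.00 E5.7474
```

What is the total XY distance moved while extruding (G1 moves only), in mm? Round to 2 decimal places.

72.00 mm

Sum the Euclidean lengths of each G1 segment: total = 72.00 mm.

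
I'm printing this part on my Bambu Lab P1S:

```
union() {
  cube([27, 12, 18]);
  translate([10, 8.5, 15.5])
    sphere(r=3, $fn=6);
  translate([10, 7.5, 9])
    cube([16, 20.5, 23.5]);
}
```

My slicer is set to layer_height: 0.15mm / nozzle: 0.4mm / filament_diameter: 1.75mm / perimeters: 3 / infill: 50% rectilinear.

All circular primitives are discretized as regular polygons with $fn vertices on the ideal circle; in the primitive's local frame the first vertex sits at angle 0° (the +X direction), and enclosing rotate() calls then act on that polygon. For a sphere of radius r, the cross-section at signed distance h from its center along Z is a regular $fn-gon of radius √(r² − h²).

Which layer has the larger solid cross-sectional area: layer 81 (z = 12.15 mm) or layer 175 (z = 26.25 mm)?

layer 81 (z = 12.15 mm)

Layer 81 (z = 12.15): the cube is present — its section is the full 27×12 rectangle (area 324.00 mm²); the sphere at (10, 8.5) is not intersected at this z (|z−center|=3.350 > r=3); the cube at (10, 7.5) (footprint 16×20.5) is included at this height (area 328.00 mm²); Merging all regions: the regions partially overlap — summed areas 652.00 mm² minus the doubly-counted overlap 72.00 mm² gives 580.00 mm² — area = 580.00 mm². So its area = 580.00 mm². Layer 175 (z = 26.25): the cube does not reach this height (z outside [0, 18]); the sphere at (10, 8.5) is not intersected at this z (|z−center|=10.750 > r=3); the cube at (10, 7.5) (footprint 16×20.5) is included at this height (area 328.00 mm²); Merging all regions: only the 16×20.5 cube at (10, 7.5) is present, so the union is just that shape — area = 328.00 mm². So its area = 328.00 mm². Layer 81 is larger (580.00 vs 328.00 mm²).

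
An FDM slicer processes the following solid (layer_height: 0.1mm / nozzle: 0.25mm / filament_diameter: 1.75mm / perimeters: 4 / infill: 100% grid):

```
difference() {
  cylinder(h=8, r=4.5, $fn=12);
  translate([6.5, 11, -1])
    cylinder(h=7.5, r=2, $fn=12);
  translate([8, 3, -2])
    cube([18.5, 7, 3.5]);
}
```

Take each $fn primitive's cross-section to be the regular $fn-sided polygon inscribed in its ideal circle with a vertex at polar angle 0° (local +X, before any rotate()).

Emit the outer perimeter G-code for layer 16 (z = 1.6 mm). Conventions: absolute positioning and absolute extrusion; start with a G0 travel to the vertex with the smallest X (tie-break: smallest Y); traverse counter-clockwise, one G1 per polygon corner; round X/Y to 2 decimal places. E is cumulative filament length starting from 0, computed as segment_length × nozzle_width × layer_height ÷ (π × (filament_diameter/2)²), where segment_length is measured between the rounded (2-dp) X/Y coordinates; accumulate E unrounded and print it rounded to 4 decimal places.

G0 X-4.50 Y0.00 Z1.60
G1 X-3.90 Y-2.25 E0.0242
G1 X-2.25 Y-3.90 E0.0485
G1 X0.00 Y-4.50 E0.0727
G1 X2.25 Y-3.90 E0.0969
G1 X3.90 Y-2.25 E0.1211
G1 X4.50 Y0.00 E0.1453
G1 X3.90 Y2.25 E0.1695
G1 X2.25 Y3.90 E0.1938
G1 X0.00 Y4.50 E0.2180
G1 X-2.25 Y3.90 E0.2422
G1 X-3.90 Y2.25 E0.2664
G1 X-4.50 Y0.00 E0.2906

At z = 1.6 mm: the cylinder: section is a regular 12-gon, circumradius r=4.5; the cylinder at (6.5, 11): section is a regular 12-gon, circumradius r=2; the cube at (8, 3) is absent (z outside [-2, 1.5]); Subtracting the remaining from the first: starting from the r=4.5 cylinder, the r=2 cylinder at (6.5, 11) misses the remaining region (no effect) — 1 connected region. The outline is a single polygon with 12 vertices. Extrusion per mm of travel: 0.25 × 0.1 / (π × 0.875²) = 0.010394. Accumulating E over each segment gives final E = 0.2906.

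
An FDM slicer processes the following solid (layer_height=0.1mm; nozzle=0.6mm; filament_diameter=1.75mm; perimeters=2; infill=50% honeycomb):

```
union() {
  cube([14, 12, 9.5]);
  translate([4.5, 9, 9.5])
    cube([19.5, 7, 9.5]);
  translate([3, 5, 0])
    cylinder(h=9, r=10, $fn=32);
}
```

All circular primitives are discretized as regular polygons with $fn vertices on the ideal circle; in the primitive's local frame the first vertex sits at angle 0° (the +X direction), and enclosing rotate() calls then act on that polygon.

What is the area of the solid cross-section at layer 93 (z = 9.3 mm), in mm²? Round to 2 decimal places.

168.00 mm²

At z = 9.3 mm: the cube is present — its section is the full 14×12 rectangle (area 168.00 mm²); the cube at (4.5, 9) is absent (z outside [9.5, 19]); the cylinder at (3, 5) is not intersected at this z (z outside [0, 9]); Merging all regions: only the 14×12 cube is present, so the union is just that shape — area = 168.00 mm². Overall, the cross-section is a single solid region. Net area = 168.00 mm².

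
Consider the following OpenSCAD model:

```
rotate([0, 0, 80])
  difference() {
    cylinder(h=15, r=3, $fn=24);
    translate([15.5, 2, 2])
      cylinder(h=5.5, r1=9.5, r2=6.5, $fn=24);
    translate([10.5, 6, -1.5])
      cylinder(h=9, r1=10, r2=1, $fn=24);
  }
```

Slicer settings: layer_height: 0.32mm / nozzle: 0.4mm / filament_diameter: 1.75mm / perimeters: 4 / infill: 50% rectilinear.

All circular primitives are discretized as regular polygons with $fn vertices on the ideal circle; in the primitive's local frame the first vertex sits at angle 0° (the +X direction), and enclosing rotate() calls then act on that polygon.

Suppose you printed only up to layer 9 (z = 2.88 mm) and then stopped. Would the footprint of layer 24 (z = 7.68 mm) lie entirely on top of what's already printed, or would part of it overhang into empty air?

Compare the two slices. At z = 2.88: the r=3 cylinder contributes a regular 24-gon of circumradius 3 (area = (24/2)·3.000²·sin(360°/24) = 27.95 mm²); the cone at (15.5, 2) (r1=9.5→r2=6.5) has section circumradius 9.020 here — a regular 24-gon (area = (24/2)·9.020²·sin(360°/24) = 252.69 mm²); the cone at (10.5, 6) contributes a regular 24-gon of circumradius 5.620 (interpolated between r1=10 and r2=1 at t=0.487) (area = (24/2)·5.620²·sin(360°/24) = 98.10 mm²); Subtracting the remaining from the first: starting from the r=3 cylinder (27.95 mm²), the cone at (15.5, 2) misses the remaining region (no effect); the cone at (10.5, 6) misses the remaining region (no effect) — area = 27.95 mm²; (whole slice rotated 80° about Z — lengths, areas and connectivity unchanged). At z = 7.68: the r=3 cylinder gives a regular 24-gon of circumradius 3 (constant along its height) (area = (24/2)·3.000²·sin(360°/24) = 27.95 mm²); the cone at (15.5, 2) is not intersected at this z (z outside [2, 7.5]); the cone at (10.5, 6) does not reach this height (z outside [-1.5, 7.5]); Taking the first minus the rest: none of the subtracted shapes is present at this height, so the r=3 cylinder is unchanged — area = 27.95 mm²; (rotated 80° about Z; rotation is an isometry so areas/perimeters/island counts are preserved). Checking containment: the cross-section at z = 7.68 is a subset of the cross-section at z = 2.88.

entirely on top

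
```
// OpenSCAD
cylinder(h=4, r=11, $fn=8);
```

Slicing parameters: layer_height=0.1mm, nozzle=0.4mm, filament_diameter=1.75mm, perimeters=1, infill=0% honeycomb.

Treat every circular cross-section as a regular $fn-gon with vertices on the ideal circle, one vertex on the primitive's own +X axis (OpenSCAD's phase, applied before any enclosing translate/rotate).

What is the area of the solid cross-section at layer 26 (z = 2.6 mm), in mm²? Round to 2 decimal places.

At z = 2.6 mm: the cylinder: section is a regular 8-gon, circumradius r=11 (area = (8/2)·11.000²·sin(360°/8) = 342.24 mm²). Overall, the cross-section is a single solid region. Net area = 342.24 mm².

342.24 mm²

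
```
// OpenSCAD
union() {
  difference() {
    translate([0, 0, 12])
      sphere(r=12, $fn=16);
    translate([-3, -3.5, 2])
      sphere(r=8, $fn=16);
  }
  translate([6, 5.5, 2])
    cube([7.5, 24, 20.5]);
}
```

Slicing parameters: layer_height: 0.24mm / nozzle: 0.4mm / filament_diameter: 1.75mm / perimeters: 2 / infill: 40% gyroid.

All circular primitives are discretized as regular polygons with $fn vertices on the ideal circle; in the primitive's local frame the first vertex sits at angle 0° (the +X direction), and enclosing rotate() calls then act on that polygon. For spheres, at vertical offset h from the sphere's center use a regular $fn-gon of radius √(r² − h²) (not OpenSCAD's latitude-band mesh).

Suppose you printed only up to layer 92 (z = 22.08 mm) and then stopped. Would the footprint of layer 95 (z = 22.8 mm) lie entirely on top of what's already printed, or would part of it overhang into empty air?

entirely on top

Compare the two slices. At z = 22.08: the sphere: section is a regular 16-gon, circumradius = √(r²−h²) = √(12²−10.08²) = 6.511 (area = (16/2)·6.511²·sin(360°/16) = 129.79 mm²); the sphere at (-3, -3.5) does not reach this height (|z−center|=20.080 > r=8); Taking the first minus the rest: none of the subtracted shapes is present at this height, so the r=12 sphere is unchanged — area = 129.79 mm²; the 7.5×24 cube at (6, 5.5) contributes its full rectangle (area 180.00 mm²); Combining (union): the 2 present regions are separate (no shared area or edge), so areas and boundary lengths simply add and each stays a separate island — area = 309.79 mm². At z = 22.8: the r=12 sphere slices to a regular 16-gon of circumradius 5.231 (√(r²−h²) with h=10.8 from center) (area = (16/2)·5.231²·sin(360°/16) = 83.76 mm²); the sphere at (-3, -3.5) is absent (|z−center|=20.800 > r=8); After the difference (first − rest): none of the subtracted shapes is present at this height, so the r=12 sphere is unchanged — area = 83.76 mm²; the cube at (6, 5.5) is not intersected at this z (z outside [2, 22.5]); Merging all regions: only that combined region is present, so the union is just that shape — area = 83.76 mm². Checking containment: the cross-section at z = 22.8 is a subset of the cross-section at z = 22.08.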